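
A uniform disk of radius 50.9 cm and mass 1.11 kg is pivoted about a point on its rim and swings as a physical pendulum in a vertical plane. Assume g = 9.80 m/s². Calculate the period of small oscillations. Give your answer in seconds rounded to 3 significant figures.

1.75 s

I_cm = ½mr² = 0.1438 kg·m². The pivot is at distance d = 0.509 m from the centre of mass.
By the parallel-axis theorem, I = I_cm + md² = 0.1438 + 0.2876 = 0.4314 kg·m².
T = 2π√(I/(mgd)) = 2π√(0.4314/(1.11 × 9.80 × 0.509)) = 1.75 s.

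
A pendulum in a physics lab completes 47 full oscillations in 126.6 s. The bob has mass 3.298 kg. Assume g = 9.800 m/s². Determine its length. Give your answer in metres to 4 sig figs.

T = 126.6/47 = 2.6936 s.
From T = 2π√(L/g), L = gT²/(4π²) = 9.800 × 2.6936²/(4π²) = 1.801 m.

1.801 m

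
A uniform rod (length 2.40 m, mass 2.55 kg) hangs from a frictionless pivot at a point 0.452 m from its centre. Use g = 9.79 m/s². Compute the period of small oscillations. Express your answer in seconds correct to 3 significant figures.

For a physical pendulum T = 2π√(I/(mgd)), with d = 0.4520 m from pivot to centre of mass.
I_cm = mL²/12 = 2.55 × 2.40²/12 = 1.224 kg·m²; I = I_cm + md² = 1.224 + 2.55 × 0.4520² = 1.745 kg·m².
T = 2π√(1.745/(2.55 × 9.79 × 0.4520)) = 2.47 s.

2.47 s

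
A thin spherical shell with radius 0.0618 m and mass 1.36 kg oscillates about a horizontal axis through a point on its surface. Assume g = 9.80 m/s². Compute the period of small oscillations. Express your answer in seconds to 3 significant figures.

0.644 s

I_cm = (2/3)mr² = 0.003463 kg·m². The pivot is at distance d = 0.0618 m from the centre of mass.
By the parallel-axis theorem, I = I_cm + md² = 0.003463 + 0.005194 = 0.008657 kg·m².
T = 2π√(I/(mgd)) = 2π√(0.008657/(1.36 × 9.80 × 0.0618)) = 0.644 s.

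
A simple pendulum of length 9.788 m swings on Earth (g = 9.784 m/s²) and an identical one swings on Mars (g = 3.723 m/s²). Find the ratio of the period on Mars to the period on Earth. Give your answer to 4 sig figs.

1.621

T ∝ 1/√g, so T₂/T₁ = √(g₁/g₂) = √(9.784/3.723) = 1.621.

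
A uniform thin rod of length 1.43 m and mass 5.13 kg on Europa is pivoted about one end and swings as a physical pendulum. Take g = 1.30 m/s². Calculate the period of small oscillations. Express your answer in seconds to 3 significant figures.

5.38 s

For a physical pendulum T = 2π√(I/(mgd)), with d = 0.7150 m from pivot to centre of mass.
I_cm = mL²/12 = 5.13 × 1.43²/12 = 0.8742 kg·m²; I = I_cm + md² = 0.8742 + 5.13 × 0.7150² = 3.497 kg·m².
T = 2π√(3.497/(5.13 × 1.30 × 0.7150)) = 5.38 s.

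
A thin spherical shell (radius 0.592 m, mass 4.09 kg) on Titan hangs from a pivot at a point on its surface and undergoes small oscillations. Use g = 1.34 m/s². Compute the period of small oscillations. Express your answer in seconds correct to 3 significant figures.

I_cm = (2/3)mr² = 0.9556 kg·m². The pivot is at distance d = 0.592 m from the centre of mass.
By the parallel-axis theorem, I = I_cm + md² = 0.9556 + 1.433 = 2.389 kg·m².
T = 2π√(I/(mgd)) = 2π√(2.389/(4.09 × 1.34 × 0.592)) = 5.39 s.

5.39 s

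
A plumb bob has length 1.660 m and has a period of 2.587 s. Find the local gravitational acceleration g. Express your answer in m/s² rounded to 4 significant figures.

From T = 2π√(L/g), g = 4π²L/T² = 4π² × 1.660/2.5870² = 9.792 m/s².

9.792 m/s²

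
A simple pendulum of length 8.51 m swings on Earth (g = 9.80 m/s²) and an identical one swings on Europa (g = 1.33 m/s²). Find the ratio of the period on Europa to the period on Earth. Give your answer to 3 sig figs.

T ∝ 1/√g, so T₂/T₁ = √(g₁/g₂) = √(9.80/1.33) = 2.71.

2.71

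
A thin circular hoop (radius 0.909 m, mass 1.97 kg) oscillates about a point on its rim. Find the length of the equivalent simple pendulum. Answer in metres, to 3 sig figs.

The equivalent simple-pendulum length is L_eq = I/(md), where I is about the pivot and d = 0.9090 m.
I_cm = mR² = 1.628 kg·m², so I = I_cm + md² = 1.628 + 1.628 = 3.256 kg·m².
L_eq = 3.256/(1.97 × 0.9090) = 1.82 m.

1.82 m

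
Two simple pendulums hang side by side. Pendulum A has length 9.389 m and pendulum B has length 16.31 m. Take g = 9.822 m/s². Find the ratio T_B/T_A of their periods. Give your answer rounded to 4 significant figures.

1.318

T ∝ √L, so T_B/T_A = √(L_B/L_A) = √(16.31/9.389) = 1.318.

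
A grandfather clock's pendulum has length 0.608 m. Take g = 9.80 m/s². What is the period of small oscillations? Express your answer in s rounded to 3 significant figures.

T = 2π√(L/g) = 2π√(0.608/9.80) = 2π × 0.2491 = 1.57 s.

1.57 s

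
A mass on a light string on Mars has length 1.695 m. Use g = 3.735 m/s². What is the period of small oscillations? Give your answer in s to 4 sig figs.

4.233 s

T = 2π√(L/g) = 2π√(1.695/3.735) = 2π × 0.67366 = 4.233 s.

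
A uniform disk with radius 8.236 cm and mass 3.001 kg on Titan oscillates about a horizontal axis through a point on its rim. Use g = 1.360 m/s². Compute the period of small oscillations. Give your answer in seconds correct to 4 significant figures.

1.894 s

I_cm = ½mr² = 0.010178 kg·m². The pivot is at distance d = 0.08236 m from the centre of mass.
By the parallel-axis theorem, I = I_cm + md² = 0.010178 + 0.020356 = 0.030534 kg·m².
T = 2π√(I/(mgd)) = 2π√(0.030534/(3.001 × 1.360 × 0.08236)) = 1.894 s.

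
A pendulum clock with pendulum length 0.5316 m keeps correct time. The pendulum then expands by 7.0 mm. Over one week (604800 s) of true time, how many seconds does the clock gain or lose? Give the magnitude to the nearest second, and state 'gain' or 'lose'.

lose 3943 s

T ∝ √L, so T'/T = √(0.53860/0.5316) = 1.00656.
In 604800 s of true time the clock registers 604800/1.00656 = 600857.0 s, so it loses 3943 s.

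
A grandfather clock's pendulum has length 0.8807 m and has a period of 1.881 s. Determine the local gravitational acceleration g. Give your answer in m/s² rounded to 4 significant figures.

From T = 2π√(L/g), g = 4π²L/T² = 4π² × 0.8807/1.8810² = 9.827 m/s².

9.827 m/s²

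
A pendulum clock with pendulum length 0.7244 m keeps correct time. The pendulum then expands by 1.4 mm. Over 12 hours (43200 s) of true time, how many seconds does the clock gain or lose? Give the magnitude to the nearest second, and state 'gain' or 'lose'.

lose 42 s

T ∝ √L, so T'/T = √(0.72580/0.7244) = 1.00097.
In 43200 s of true time the clock registers 43200/1.00097 = 43158.3 s, so it loses 42 s.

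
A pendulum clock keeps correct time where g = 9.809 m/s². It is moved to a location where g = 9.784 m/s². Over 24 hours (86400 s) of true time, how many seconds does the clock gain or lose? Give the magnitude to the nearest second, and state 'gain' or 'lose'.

lose 110 s

The clock's period scales as T ∝ 1/√g, so T'/T = √(9.809/9.784) = 1.00128.
In 86400 s of true time the clock registers 86400/1.00128 = 86289.8 s, so it loses 110 s.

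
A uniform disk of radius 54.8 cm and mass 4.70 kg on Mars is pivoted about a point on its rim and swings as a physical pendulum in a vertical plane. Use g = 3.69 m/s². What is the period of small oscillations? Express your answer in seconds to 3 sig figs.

I_cm = ½mr² = 0.7057 kg·m². The pivot is at distance d = 0.548 m from the centre of mass.
By the parallel-axis theorem, I = I_cm + md² = 0.7057 + 1.411 = 2.117 kg·m².
T = 2π√(I/(mgd)) = 2π√(2.117/(4.70 × 3.69 × 0.548)) = 2.97 s.

2.97 s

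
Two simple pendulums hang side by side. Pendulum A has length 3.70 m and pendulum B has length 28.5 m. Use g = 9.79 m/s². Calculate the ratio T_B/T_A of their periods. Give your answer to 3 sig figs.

T ∝ √L, so T_B/T_A = √(L_B/L_A) = √(28.5/3.70) = 2.78.

2.78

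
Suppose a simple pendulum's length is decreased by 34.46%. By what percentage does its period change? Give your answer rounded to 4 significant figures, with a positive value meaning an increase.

T ∝ √L, so T'/T = √(0.65540) = 0.80957.
Percentage change in T = (0.80957 − 1) × 100% = -19.04%.

-19.04%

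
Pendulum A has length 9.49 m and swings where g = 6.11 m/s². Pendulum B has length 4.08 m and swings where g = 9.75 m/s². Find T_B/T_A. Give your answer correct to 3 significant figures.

0.519

T = 2π√(L/g), so T_B/T_A = √((L_B/g_B)/(L_A/g_A)) = √((4.08/9.75)/(9.49/6.11)) = 0.519.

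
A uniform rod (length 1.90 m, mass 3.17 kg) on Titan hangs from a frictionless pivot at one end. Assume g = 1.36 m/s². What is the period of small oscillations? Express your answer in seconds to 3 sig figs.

6.06 s

For a physical pendulum T = 2π√(I/(mgd)), with d = 0.9500 m from pivot to centre of mass.
I_cm = mL²/12 = 3.17 × 1.90²/12 = 0.9536 kg·m²; I = I_cm + md² = 0.9536 + 3.17 × 0.9500² = 3.815 kg·m².
T = 2π√(3.815/(3.17 × 1.36 × 0.9500)) = 6.06 s.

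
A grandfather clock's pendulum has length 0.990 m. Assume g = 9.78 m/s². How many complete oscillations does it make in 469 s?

234

T = 2π√(L/g) = 2π√(0.990/9.78) = 1.999 s.
Number of complete oscillations = ⌊469/1.999⌋ = ⌊234.6⌋ = 234.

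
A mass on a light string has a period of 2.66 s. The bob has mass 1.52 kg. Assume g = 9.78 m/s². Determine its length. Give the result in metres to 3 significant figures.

From T = 2π√(L/g), L = gT²/(4π²) = 9.78 × 2.660²/(4π²) = 1.75 m.

1.75 m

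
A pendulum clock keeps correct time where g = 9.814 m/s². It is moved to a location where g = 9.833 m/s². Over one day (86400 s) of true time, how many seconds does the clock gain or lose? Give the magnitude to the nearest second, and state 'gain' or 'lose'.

The clock's period scales as T ∝ 1/√g, so T'/T = √(9.814/9.833) = 0.999033.
In 86400 s of true time the clock registers 86400/0.999033 = 86483.6 s, so it gains 84 s.

gain 84 s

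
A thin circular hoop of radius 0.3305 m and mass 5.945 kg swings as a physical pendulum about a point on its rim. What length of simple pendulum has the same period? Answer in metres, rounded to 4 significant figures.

The equivalent simple-pendulum length is L_eq = I/(md), where I is about the pivot and d = 0.33050 m.
I_cm = mR² = 0.64937 kg·m², so I = I_cm + md² = 0.64937 + 0.64937 = 1.2987 kg·m².
L_eq = 1.2987/(5.945 × 0.33050) = 0.6610 m.

0.6610 m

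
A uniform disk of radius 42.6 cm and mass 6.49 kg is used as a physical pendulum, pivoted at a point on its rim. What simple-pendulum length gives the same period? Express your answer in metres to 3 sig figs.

0.639 m

The equivalent simple-pendulum length is L_eq = I/(md), where I is about the pivot and d = 0.4260 m.
I_cm = ½mR² = 0.5889 kg·m², so I = I_cm + md² = 0.5889 + 1.178 = 1.767 kg·m².
L_eq = 1.767/(6.49 × 0.4260) = 0.639 m.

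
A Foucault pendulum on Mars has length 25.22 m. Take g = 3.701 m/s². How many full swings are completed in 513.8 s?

31

T = 2π√(L/g) = 2π√(25.22/3.701) = 16.402 s.
Number of complete oscillations = ⌊513.8/16.402⌋ = ⌊31.326⌋ = 31.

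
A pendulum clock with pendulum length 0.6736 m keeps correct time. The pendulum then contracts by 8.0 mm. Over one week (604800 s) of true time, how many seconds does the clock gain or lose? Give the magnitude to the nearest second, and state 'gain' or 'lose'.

T ∝ √L, so T'/T = √(0.66560/0.6736) = 0.994044.
In 604800 s of true time the clock registers 604800/0.994044 = 608423.8 s, so it gains 3624 s.

gain 3624 s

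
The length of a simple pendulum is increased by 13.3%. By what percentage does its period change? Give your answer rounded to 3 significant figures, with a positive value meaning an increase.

T ∝ √L, so T'/T = √(1.133) = 1.064.
Percentage change in T = (1.064 − 1) × 100% = 6.44%.

6.44%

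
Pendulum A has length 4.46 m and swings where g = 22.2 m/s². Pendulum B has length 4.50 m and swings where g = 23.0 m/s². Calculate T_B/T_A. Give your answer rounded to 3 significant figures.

T = 2π√(L/g), so T_B/T_A = √((L_B/g_B)/(L_A/g_A)) = √((4.50/23.0)/(4.46/22.2)) = 0.987.

0.987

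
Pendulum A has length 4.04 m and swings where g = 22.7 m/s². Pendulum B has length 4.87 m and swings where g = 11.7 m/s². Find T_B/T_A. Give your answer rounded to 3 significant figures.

1.53

T = 2π√(L/g), so T_B/T_A = √((L_B/g_B)/(L_A/g_A)) = √((4.87/11.7)/(4.04/22.7)) = 1.53.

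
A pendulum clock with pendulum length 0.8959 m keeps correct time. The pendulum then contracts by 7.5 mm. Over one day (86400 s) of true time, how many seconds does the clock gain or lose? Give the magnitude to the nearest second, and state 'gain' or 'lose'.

gain 364 s

T ∝ √L, so T'/T = √(0.88840/0.8959) = 0.995805.
In 86400 s of true time the clock registers 86400/0.995805 = 86763.9 s, so it gains 364 s.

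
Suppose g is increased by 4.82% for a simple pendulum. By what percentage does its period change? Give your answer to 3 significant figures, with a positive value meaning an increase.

T ∝ 1/√g, so T'/T = 1/√(1.048) = 0.9767.
Percentage change in T = (0.9767 − 1) × 100% = -2.33%.

-2.33%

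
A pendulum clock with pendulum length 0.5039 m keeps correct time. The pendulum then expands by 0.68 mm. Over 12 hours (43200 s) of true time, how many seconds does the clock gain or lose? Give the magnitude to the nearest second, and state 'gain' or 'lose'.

T ∝ √L, so T'/T = √(0.50458/0.5039) = 1.00067.
In 43200 s of true time the clock registers 43200/1.00067 = 43170.9 s, so it loses 29 s.

lose 29 s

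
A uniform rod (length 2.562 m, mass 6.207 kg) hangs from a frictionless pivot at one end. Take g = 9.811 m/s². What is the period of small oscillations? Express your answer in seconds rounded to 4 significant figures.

For a physical pendulum T = 2π√(I/(mgd)), with d = 1.2810 m from pivot to centre of mass.
I_cm = mL²/12 = 6.207 × 2.562²/12 = 3.3951 kg·m²; I = I_cm + md² = 3.3951 + 6.207 × 1.2810² = 13.581 kg·m².
T = 2π√(13.581/(6.207 × 9.811 × 1.2810)) = 2.622 s.

2.622 s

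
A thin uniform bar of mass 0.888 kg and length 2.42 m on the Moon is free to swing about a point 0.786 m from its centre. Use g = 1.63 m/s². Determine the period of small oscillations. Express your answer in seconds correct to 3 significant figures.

For a physical pendulum T = 2π√(I/(mgd)), with d = 0.7860 m from pivot to centre of mass.
I_cm = mL²/12 = 0.888 × 2.42²/12 = 0.4334 kg·m²; I = I_cm + md² = 0.4334 + 0.888 × 0.7860² = 0.9820 kg·m².
T = 2π√(0.9820/(0.888 × 1.63 × 0.7860)) = 5.84 s.

5.84 s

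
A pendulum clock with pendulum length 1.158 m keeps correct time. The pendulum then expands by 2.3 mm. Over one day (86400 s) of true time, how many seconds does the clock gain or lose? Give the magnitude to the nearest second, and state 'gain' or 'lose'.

lose 86 s

T ∝ √L, so T'/T = √(1.16030/1.158) = 1.00099.
In 86400 s of true time the clock registers 86400/1.00099 = 86314.3 s, so it loses 86 s.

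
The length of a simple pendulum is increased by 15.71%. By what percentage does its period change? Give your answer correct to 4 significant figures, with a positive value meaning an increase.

7.569%

T ∝ √L, so T'/T = √(1.1571) = 1.0757.
Percentage change in T = (1.0757 − 1) × 100% = 7.569%.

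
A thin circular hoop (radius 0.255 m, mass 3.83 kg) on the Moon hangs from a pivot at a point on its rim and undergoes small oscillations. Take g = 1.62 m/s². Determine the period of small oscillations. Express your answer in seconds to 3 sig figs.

I_cm = mr² = 0.2490 kg·m². The pivot is at distance d = 0.255 m from the centre of mass.
By the parallel-axis theorem, I = I_cm + md² = 0.2490 + 0.2490 = 0.4981 kg·m².
T = 2π√(I/(mgd)) = 2π√(0.4981/(3.83 × 1.62 × 0.255)) = 3.53 s.

3.53 s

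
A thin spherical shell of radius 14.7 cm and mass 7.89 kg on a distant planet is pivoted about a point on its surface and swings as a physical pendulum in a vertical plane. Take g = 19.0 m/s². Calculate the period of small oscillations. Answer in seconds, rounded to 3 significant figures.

I_cm = (2/3)mr² = 0.1137 kg·m². The pivot is at distance d = 0.147 m from the centre of mass.
By the parallel-axis theorem, I = I_cm + md² = 0.1137 + 0.1705 = 0.2842 kg·m².
T = 2π√(I/(mgd)) = 2π√(0.2842/(7.89 × 19.0 × 0.147)) = 0.713 s.

0.713 s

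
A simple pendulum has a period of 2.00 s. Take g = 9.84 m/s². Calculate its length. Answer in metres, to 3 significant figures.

0.997 m

From T = 2π√(L/g), L = gT²/(4π²) = 9.84 × 2.000²/(4π²) = 0.997 m.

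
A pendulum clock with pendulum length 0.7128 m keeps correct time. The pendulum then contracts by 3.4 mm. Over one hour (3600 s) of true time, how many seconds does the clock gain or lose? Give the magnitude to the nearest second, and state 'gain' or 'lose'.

T ∝ √L, so T'/T = √(0.70940/0.7128) = 0.997612.
In 3600 s of true time the clock registers 3600/0.997612 = 3608.6 s, so it gains 9 s.

gain 9 s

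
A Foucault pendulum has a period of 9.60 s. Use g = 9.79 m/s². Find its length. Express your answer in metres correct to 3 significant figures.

From T = 2π√(L/g), L = gT²/(4π²) = 9.79 × 9.600²/(4π²) = 22.9 m.

22.9 m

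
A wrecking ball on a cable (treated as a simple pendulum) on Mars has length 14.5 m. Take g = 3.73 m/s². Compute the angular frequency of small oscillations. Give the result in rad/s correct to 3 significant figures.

0.507 rad/s

ω = √(g/L) = √(3.73/14.5) = 0.507 rad/s.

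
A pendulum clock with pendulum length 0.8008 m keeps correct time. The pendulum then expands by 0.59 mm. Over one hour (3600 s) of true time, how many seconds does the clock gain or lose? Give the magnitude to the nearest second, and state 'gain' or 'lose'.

T ∝ √L, so T'/T = √(0.80139/0.8008) = 1.00037.
In 3600 s of true time the clock registers 3600/1.00037 = 3598.7 s, so it loses 1 s.

lose 1 s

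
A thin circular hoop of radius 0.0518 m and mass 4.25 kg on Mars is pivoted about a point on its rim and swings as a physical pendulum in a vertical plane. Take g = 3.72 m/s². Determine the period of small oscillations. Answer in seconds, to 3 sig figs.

1.05 s

I_cm = mr² = 0.01140 kg·m². The pivot is at distance d = 0.0518 m from the centre of mass.
By the parallel-axis theorem, I = I_cm + md² = 0.01140 + 0.01140 = 0.02281 kg·m².
T = 2π√(I/(mgd)) = 2π√(0.02281/(4.25 × 3.72 × 0.0518)) = 1.05 s.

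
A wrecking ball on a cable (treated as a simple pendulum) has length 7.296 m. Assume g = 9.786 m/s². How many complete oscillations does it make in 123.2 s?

22

T = 2π√(L/g) = 2π√(7.296/9.786) = 5.4252 s.
Number of complete oscillations = ⌊123.2/5.4252⌋ = ⌊22.709⌋ = 22.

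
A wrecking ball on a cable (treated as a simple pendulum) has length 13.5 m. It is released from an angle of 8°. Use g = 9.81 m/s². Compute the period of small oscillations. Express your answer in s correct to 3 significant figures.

T = 2π√(L/g) = 2π√(13.5/9.81) = 2π × 1.173 = 7.37 s.

7.37 s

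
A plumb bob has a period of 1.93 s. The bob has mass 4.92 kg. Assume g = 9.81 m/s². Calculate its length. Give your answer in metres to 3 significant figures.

0.926 m

From T = 2π√(L/g), L = gT²/(4π²) = 9.81 × 1.930²/(4π²) = 0.926 m.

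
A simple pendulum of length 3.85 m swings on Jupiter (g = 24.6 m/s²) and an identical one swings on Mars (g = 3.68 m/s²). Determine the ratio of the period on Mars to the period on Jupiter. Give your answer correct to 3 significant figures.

T ∝ 1/√g, so T₂/T₁ = √(g₁/g₂) = √(24.6/3.68) = 2.59.

2.59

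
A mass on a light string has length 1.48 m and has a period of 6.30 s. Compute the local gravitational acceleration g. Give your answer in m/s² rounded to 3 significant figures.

1.47 m/s²

From T = 2π√(L/g), g = 4π²L/T² = 4π² × 1.48/6.300² = 1.47 m/s².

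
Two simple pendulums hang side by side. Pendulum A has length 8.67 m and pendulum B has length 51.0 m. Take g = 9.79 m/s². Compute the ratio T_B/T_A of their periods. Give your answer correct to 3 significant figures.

T ∝ √L, so T_B/T_A = √(L_B/L_A) = √(51.0/8.67) = 2.43.

2.43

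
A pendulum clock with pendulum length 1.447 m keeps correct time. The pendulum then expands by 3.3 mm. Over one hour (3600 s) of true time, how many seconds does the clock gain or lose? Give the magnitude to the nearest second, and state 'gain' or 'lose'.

T ∝ √L, so T'/T = √(1.45030/1.447) = 1.00114.
In 3600 s of true time the clock registers 3600/1.00114 = 3595.9 s, so it loses 4 s.

lose 4 s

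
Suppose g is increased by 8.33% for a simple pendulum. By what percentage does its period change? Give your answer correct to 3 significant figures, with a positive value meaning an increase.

-3.92%

T ∝ 1/√g, so T'/T = 1/√(1.083) = 0.9608.
Percentage change in T = (0.9608 − 1) × 100% = -3.92%.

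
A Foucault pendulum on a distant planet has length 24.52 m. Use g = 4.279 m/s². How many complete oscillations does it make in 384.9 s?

25

T = 2π√(L/g) = 2π√(24.52/4.279) = 15.041 s.
Number of complete oscillations = ⌊384.9/15.041⌋ = ⌊25.591⌋ = 25.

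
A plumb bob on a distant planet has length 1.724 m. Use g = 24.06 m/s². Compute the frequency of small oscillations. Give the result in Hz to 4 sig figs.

T = 2π√(L/g) = 2π√(1.724/24.06) = 1.6819 s, so f = 1/T = 0.5946 Hz.

0.5946 Hz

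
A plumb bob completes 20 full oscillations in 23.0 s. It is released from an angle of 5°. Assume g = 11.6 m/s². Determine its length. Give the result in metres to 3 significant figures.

0.389 m

T = 23.0/20 = 1.150 s.
From T = 2π√(L/g), L = gT²/(4π²) = 11.6 × 1.150²/(4π²) = 0.389 m.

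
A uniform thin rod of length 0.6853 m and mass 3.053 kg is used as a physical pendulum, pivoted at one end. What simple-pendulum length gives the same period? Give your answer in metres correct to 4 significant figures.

0.4569 m

The equivalent simple-pendulum length is L_eq = I/(md), where I is about the pivot and d = 0.34265 m.
I_cm = (1/12)mL² = 0.11948 kg·m², so I = I_cm + md² = 0.11948 + 0.35845 = 0.47793 kg·m².
L_eq = 0.47793/(3.053 × 0.34265) = 0.4569 m.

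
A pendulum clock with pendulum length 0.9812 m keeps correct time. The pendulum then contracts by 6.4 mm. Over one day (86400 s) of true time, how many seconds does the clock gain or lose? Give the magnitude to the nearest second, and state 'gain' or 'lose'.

T ∝ √L, so T'/T = √(0.97480/0.9812) = 0.996733.
In 86400 s of true time the clock registers 86400/0.996733 = 86683.2 s, so it gains 283 s.

gain 283 s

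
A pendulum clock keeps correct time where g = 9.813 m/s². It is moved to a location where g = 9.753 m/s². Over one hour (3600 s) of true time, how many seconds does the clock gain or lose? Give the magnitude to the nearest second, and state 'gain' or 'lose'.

lose 11 s

The clock's period scales as T ∝ 1/√g, so T'/T = √(9.813/9.753) = 1.00307.
In 3600 s of true time the clock registers 3600/1.00307 = 3589.0 s, so it loses 11 s.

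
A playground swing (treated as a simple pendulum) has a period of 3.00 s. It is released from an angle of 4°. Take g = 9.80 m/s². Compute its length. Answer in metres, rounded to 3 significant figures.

From T = 2π√(L/g), L = gT²/(4π²) = 9.80 × 3.000²/(4π²) = 2.23 m.

2.23 m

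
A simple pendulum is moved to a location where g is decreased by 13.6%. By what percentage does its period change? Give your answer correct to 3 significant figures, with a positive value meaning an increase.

7.58%

T ∝ 1/√g, so T'/T = 1/√(0.8640) = 1.076.
Percentage change in T = (1.076 − 1) × 100% = 7.58%.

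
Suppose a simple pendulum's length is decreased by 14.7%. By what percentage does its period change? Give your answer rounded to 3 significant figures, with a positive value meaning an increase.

-7.64%

T ∝ √L, so T'/T = √(0.8530) = 0.9236.
Percentage change in T = (0.9236 − 1) × 100% = -7.64%.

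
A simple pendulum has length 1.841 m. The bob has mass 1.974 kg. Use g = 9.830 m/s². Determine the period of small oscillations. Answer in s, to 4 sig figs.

T = 2π√(L/g) = 2π√(1.841/9.830) = 2π × 0.43276 = 2.719 s.

2.719 s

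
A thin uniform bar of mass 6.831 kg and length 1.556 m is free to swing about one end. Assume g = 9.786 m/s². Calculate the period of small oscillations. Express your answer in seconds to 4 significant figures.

For a physical pendulum T = 2π√(I/(mgd)), with d = 0.77800 m from pivot to centre of mass.
I_cm = mL²/12 = 6.831 × 1.556²/12 = 1.3782 kg·m²; I = I_cm + md² = 1.3782 + 6.831 × 0.77800² = 5.5129 kg·m².
T = 2π√(5.5129/(6.831 × 9.786 × 0.77800)) = 2.046 s.

2.046 s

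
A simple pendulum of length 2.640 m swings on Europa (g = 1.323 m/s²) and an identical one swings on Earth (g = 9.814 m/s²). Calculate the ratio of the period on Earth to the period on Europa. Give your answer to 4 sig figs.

0.3672

T ∝ 1/√g, so T₂/T₁ = √(g₁/g₂) = √(1.323/9.814) = 0.3672.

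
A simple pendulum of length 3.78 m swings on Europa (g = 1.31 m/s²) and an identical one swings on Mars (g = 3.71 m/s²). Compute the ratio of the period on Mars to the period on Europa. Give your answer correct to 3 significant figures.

0.594

T ∝ 1/√g, so T₂/T₁ = √(g₁/g₂) = √(1.31/3.71) = 0.594.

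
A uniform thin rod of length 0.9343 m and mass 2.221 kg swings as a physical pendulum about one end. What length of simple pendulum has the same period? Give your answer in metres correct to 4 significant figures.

0.6229 m

The equivalent simple-pendulum length is L_eq = I/(md), where I is about the pivot and d = 0.46715 m.
I_cm = (1/12)mL² = 0.16156 kg·m², so I = I_cm + md² = 0.16156 + 0.48469 = 0.64625 kg·m².
L_eq = 0.64625/(2.221 × 0.46715) = 0.6229 m.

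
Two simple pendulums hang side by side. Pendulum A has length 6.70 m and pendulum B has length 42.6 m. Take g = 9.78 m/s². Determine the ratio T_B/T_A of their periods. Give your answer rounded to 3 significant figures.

T ∝ √L, so T_B/T_A = √(L_B/L_A) = √(42.6/6.70) = 2.52.

2.52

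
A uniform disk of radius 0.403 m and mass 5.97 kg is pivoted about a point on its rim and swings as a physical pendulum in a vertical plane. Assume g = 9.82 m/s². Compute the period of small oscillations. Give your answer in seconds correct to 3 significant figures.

I_cm = ½mr² = 0.4848 kg·m². The pivot is at distance d = 0.403 m from the centre of mass.
By the parallel-axis theorem, I = I_cm + md² = 0.4848 + 0.9696 = 1.454 kg·m².
T = 2π√(I/(mgd)) = 2π√(1.454/(5.97 × 9.82 × 0.403)) = 1.56 s.

1.56 s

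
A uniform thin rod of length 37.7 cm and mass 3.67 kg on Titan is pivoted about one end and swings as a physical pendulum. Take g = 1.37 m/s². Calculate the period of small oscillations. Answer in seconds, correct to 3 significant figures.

For a physical pendulum T = 2π√(I/(mgd)), with d = 0.1885 m from pivot to centre of mass.
I_cm = mL²/12 = 3.67 × 0.377²/12 = 0.04347 kg·m²; I = I_cm + md² = 0.04347 + 3.67 × 0.1885² = 0.1739 kg·m².
T = 2π√(0.1739/(3.67 × 1.37 × 0.1885)) = 2.69 s.

2.69 s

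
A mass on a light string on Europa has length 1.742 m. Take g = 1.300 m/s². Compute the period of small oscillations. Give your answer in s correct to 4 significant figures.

7.273 s

T = 2π√(L/g) = 2π√(1.742/1.300) = 2π × 1.1576 = 7.273 s.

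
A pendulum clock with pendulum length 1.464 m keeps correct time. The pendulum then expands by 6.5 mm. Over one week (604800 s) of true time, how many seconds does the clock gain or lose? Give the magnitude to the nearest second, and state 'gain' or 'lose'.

lose 1338 s

T ∝ √L, so T'/T = √(1.47050/1.464) = 1.00222.
In 604800 s of true time the clock registers 604800/1.00222 = 603461.8 s, so it loses 1338 s.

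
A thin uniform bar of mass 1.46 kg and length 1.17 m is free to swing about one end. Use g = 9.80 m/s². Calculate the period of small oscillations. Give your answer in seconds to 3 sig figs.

1.77 s

For a physical pendulum T = 2π√(I/(mgd)), with d = 0.5850 m from pivot to centre of mass.
I_cm = mL²/12 = 1.46 × 1.17²/12 = 0.1665 kg·m²; I = I_cm + md² = 0.1665 + 1.46 × 0.5850² = 0.6662 kg·m².
T = 2π√(0.6662/(1.46 × 9.80 × 0.5850)) = 1.77 s.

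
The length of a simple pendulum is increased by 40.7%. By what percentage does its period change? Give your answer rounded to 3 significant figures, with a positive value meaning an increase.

18.6%

T ∝ √L, so T'/T = √(1.407) = 1.186.
Percentage change in T = (1.186 − 1) × 100% = 18.6%.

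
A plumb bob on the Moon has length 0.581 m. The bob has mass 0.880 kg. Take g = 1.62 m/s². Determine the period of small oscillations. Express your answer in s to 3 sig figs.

3.76 s

T = 2π√(L/g) = 2π√(0.581/1.62) = 2π × 0.5989 = 3.76 s.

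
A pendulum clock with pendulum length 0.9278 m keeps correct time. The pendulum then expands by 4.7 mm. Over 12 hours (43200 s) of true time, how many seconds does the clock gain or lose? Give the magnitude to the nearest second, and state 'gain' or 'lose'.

lose 109 s

T ∝ √L, so T'/T = √(0.93250/0.9278) = 1.00253.
In 43200 s of true time the clock registers 43200/1.00253 = 43091.0 s, so it loses 109 s.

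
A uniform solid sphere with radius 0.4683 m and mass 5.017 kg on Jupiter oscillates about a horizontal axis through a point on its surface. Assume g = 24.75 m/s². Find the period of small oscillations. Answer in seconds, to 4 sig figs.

I_cm = (2/5)mr² = 0.44010 kg·m². The pivot is at distance d = 0.4683 m from the centre of mass.
By the parallel-axis theorem, I = I_cm + md² = 0.44010 + 1.1003 = 1.5404 kg·m².
T = 2π√(I/(mgd)) = 2π√(1.5404/(5.017 × 24.75 × 0.4683)) = 1.023 s.

1.023 s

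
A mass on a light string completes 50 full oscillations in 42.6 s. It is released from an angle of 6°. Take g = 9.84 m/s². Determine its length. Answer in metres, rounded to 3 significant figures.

T = 42.6/50 = 0.8520 s.
From T = 2π√(L/g), L = gT²/(4π²) = 9.84 × 0.8520²/(4π²) = 0.181 m.

0.181 m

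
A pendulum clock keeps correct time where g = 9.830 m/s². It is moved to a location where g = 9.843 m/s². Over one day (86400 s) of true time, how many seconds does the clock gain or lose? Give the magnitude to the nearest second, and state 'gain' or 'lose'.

The clock's period scales as T ∝ 1/√g, so T'/T = √(9.830/9.843) = 0.999339.
In 86400 s of true time the clock registers 86400/0.999339 = 86457.1 s, so it gains 57 s.

gain 57 s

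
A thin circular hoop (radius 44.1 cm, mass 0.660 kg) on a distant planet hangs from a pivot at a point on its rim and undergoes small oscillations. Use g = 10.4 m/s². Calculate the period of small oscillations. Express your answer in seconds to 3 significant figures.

1.83 s

I_cm = mr² = 0.1284 kg·m². The pivot is at distance d = 0.441 m from the centre of mass.
By the parallel-axis theorem, I = I_cm + md² = 0.1284 + 0.1284 = 0.2567 kg·m².
T = 2π√(I/(mgd)) = 2π√(0.2567/(0.660 × 10.4 × 0.441)) = 1.83 s.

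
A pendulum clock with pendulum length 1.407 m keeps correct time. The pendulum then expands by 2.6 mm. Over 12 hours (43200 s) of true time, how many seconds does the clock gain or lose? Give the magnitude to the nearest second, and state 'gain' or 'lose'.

T ∝ √L, so T'/T = √(1.40960/1.407) = 1.00092.
In 43200 s of true time the clock registers 43200/1.00092 = 43160.1 s, so it loses 40 s.

lose 40 s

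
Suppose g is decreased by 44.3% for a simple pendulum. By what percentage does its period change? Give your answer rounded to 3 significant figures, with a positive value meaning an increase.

34.0%

T ∝ 1/√g, so T'/T = 1/√(0.5570) = 1.340.
Percentage change in T = (1.340 − 1) × 100% = 34.0%.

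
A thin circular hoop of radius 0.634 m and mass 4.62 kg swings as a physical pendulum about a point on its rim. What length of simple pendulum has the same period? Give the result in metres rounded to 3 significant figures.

1.27 m

The equivalent simple-pendulum length is L_eq = I/(md), where I is about the pivot and d = 0.6340 m.
I_cm = mR² = 1.857 kg·m², so I = I_cm + md² = 1.857 + 1.857 = 3.714 kg·m².
L_eq = 3.714/(4.62 × 0.6340) = 1.27 m.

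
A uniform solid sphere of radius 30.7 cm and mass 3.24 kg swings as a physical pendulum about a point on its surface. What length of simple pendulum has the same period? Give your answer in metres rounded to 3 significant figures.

0.430 m

The equivalent simple-pendulum length is L_eq = I/(md), where I is about the pivot and d = 0.3070 m.
I_cm = (2/5)mR² = 0.1221 kg·m², so I = I_cm + md² = 0.1221 + 0.3054 = 0.4275 kg·m².
L_eq = 0.4275/(3.24 × 0.3070) = 0.430 m.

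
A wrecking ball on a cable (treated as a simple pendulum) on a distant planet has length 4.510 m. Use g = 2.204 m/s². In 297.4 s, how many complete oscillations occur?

T = 2π√(L/g) = 2π√(4.510/2.204) = 8.9880 s.
Number of complete oscillations = ⌊297.4/8.9880⌋ = ⌊33.089⌋ = 33.

33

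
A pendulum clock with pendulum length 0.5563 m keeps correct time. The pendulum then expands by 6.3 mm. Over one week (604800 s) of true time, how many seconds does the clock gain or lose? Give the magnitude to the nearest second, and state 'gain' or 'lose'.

lose 3396 s

T ∝ √L, so T'/T = √(0.56260/0.5563) = 1.00565.
In 604800 s of true time the clock registers 604800/1.00565 = 601404.2 s, so it loses 3396 s.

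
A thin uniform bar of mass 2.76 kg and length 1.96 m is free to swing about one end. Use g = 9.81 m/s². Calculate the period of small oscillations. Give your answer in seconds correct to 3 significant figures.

For a physical pendulum T = 2π√(I/(mgd)), with d = 0.9800 m from pivot to centre of mass.
I_cm = mL²/12 = 2.76 × 1.96²/12 = 0.8836 kg·m²; I = I_cm + md² = 0.8836 + 2.76 × 0.9800² = 3.534 kg·m².
T = 2π√(3.534/(2.76 × 9.81 × 0.9800)) = 2.29 s.

2.29 s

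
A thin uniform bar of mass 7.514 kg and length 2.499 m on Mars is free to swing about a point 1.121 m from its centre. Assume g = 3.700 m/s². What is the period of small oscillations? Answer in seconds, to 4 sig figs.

4.113 s

For a physical pendulum T = 2π√(I/(mgd)), with d = 1.1210 m from pivot to centre of mass.
I_cm = mL²/12 = 7.514 × 2.499²/12 = 3.9104 kg·m²; I = I_cm + md² = 3.9104 + 7.514 × 1.1210² = 13.353 kg·m².
T = 2π√(13.353/(7.514 × 3.700 × 1.1210)) = 4.113 s.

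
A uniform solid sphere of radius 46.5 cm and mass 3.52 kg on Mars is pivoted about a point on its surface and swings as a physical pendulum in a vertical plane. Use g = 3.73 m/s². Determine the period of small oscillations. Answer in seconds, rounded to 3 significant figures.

2.62 s

I_cm = (2/5)mr² = 0.3044 kg·m². The pivot is at distance d = 0.465 m from the centre of mass.
By the parallel-axis theorem, I = I_cm + md² = 0.3044 + 0.7611 = 1.066 kg·m².
T = 2π√(I/(mgd)) = 2π√(1.066/(3.52 × 3.73 × 0.465)) = 2.62 s.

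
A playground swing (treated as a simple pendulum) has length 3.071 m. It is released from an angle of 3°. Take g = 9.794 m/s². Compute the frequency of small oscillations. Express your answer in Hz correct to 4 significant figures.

T = 2π√(L/g) = 2π√(3.071/9.794) = 3.5184 s, so f = 1/T = 0.2842 Hz.

0.2842 Hz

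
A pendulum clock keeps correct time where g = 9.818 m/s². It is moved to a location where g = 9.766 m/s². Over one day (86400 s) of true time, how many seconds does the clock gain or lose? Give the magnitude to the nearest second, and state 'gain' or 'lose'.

The clock's period scales as T ∝ 1/√g, so T'/T = √(9.818/9.766) = 1.00266.
In 86400 s of true time the clock registers 86400/1.00266 = 86170.9 s, so it loses 229 s.

lose 229 s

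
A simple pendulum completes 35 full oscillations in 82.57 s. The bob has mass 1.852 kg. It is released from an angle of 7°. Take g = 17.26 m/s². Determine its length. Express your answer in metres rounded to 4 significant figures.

2.433 m

T = 82.57/35 = 2.3591 s.
From T = 2π√(L/g), L = gT²/(4π²) = 17.26 × 2.3591²/(4π²) = 2.433 m.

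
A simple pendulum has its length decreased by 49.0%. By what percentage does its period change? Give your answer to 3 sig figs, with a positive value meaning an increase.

-28.6%

T ∝ √L, so T'/T = √(0.5100) = 0.7141.
Percentage change in T = (0.7141 − 1) × 100% = -28.6%.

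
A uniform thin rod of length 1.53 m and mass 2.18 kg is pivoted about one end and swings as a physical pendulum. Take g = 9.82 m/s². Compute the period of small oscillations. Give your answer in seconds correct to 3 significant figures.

For a physical pendulum T = 2π√(I/(mgd)), with d = 0.7650 m from pivot to centre of mass.
I_cm = mL²/12 = 2.18 × 1.53²/12 = 0.4253 kg·m²; I = I_cm + md² = 0.4253 + 2.18 × 0.7650² = 1.701 kg·m².
T = 2π√(1.701/(2.18 × 9.82 × 0.7650)) = 2.02 s.

2.02 s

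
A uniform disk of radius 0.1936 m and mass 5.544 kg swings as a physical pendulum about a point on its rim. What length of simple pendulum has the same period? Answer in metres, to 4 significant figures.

The equivalent simple-pendulum length is L_eq = I/(md), where I is about the pivot and d = 0.19360 m.
I_cm = ½mR² = 0.10390 kg·m², so I = I_cm + md² = 0.10390 + 0.20779 = 0.31169 kg·m².
L_eq = 0.31169/(5.544 × 0.19360) = 0.2904 m.

0.2904 m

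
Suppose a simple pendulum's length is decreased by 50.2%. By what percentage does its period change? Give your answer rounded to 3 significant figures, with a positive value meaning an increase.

T ∝ √L, so T'/T = √(0.4980) = 0.7057.
Percentage change in T = (0.7057 − 1) × 100% = -29.4%.

-29.4%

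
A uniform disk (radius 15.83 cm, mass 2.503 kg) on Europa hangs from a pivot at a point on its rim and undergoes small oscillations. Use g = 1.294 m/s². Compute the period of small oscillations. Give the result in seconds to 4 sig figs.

2.692 s

I_cm = ½mr² = 0.031361 kg·m². The pivot is at distance d = 0.1583 m from the centre of mass.
By the parallel-axis theorem, I = I_cm + md² = 0.031361 + 0.062722 = 0.094084 kg·m².
T = 2π√(I/(mgd)) = 2π√(0.094084/(2.503 × 1.294 × 0.1583)) = 2.692 s.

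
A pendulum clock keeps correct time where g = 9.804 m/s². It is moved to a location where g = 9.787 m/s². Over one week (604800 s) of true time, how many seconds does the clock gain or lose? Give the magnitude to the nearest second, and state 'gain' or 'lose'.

lose 525 s

The clock's period scales as T ∝ 1/√g, so T'/T = √(9.804/9.787) = 1.00087.
In 604800 s of true time the clock registers 604800/1.00087 = 604275.4 s, so it loses 525 s.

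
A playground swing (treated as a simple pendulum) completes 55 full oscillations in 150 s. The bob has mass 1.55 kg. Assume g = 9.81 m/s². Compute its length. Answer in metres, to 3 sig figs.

1.85 m

T = 150/55 = 2.727 s.
From T = 2π√(L/g), L = gT²/(4π²) = 9.81 × 2.727²/(4π²) = 1.85 m.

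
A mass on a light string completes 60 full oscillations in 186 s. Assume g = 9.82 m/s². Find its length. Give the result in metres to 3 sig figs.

T = 186/60 = 3.100 s.
From T = 2π√(L/g), L = gT²/(4π²) = 9.82 × 3.100²/(4π²) = 2.39 m.

2.39 m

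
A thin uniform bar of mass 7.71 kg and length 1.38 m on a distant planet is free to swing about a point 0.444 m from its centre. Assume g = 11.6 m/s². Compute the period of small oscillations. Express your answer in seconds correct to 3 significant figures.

For a physical pendulum T = 2π√(I/(mgd)), with d = 0.4440 m from pivot to centre of mass.
I_cm = mL²/12 = 7.71 × 1.38²/12 = 1.224 kg·m²; I = I_cm + md² = 1.224 + 7.71 × 0.4440² = 2.743 kg·m².
T = 2π√(2.743/(7.71 × 11.6 × 0.4440)) = 1.65 s.

1.65 s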